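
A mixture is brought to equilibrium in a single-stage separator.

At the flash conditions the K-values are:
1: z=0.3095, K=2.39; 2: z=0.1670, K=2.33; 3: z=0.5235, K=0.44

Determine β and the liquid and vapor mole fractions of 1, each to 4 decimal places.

Rachford–Rice: g(β) = Σ zᵢ(Kᵢ−1)/(1+β(Kᵢ−1)) = 0.
Check two-phase: ΣzᵢKᵢ = 1.3592 > 1 and Σzᵢ/Kᵢ = 1.3909 > 1, so g(0) = 0.3592 > 0 and g(1) = -0.3909 < 0.
Newton iteration, β⁰ = 0.58:
  β = 0.5800: g = -0.07061, g' = -0.6375 → β = 0.4692
  β = 0.4692: g = -0.00052, g' = -0.6331 → β = 0.4684
Converged at β = 0.4684.
Compositions from xᵢ = zᵢ/(1+β(Kᵢ−1)), yᵢ = Kᵢxᵢ:
  1: x = 0.1874, y = 0.4480
  2: x = 0.1029, y = 0.2397
  3: x = 0.7097, y = 0.3122

β = 0.4684, x_1 = 0.1874, y_1 = 0.4480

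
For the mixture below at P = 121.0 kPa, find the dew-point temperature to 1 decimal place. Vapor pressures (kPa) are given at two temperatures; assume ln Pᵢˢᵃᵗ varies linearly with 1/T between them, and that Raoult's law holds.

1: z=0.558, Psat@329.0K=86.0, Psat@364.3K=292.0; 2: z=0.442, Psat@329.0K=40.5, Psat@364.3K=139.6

Dew-point temperature: Σzᵢ·P/Pᵢˢᵃᵗ(T) = 1. Interpolate ln Pᵢˢᵃᵗ = aᵢ + bᵢ/T.
  T = 329.0 K: ΣzᵢP/Pᵢˢᵃᵗ = 2.1056
  T = 364.3 K: ΣzᵢP/Pᵢˢᵃᵗ = 0.6143
  T = 346.6 K: ΣzᵢP/Pᵢˢᵃᵗ = 1.1041
  T = 355.5 K: ΣzᵢP/Pᵢˢᵃᵗ = 0.8163
  T = 351.1 K: ΣzᵢP/Pᵢˢᵃᵗ = 0.9459
  T = 348.9 K: ΣzᵢP/Pᵢˢᵃᵗ = 1.0197
Interpolating between 348.9 K and 351.1 K gives T ≈ 349.5 K.

T = 349.5 K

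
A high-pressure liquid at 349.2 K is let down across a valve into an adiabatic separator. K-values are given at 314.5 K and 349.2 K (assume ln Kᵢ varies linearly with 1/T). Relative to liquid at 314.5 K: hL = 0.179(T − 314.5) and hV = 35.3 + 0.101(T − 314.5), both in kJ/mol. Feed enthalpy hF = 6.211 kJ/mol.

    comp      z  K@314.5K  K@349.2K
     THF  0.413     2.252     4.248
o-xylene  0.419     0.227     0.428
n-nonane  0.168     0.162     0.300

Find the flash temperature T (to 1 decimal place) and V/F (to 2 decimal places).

Adiabatic flash: solve Rachford–Rice at each trial T, then check hF = ψ·hV(T) + (1−ψ)·hL(T).
  T = 314.5 K: K = (2.252, 0.227, 0.162), RR gives ψ = 0.053, H_out = 1.865 kJ/mol
  T = 349.2 K: K = (4.248, 0.428, 0.300), RR gives ψ = 0.495, H_out = 22.348 kJ/mol
  T = 331.9 K: K = (3.148, 0.317, 0.224), RR gives ψ = 0.308, H_out = 13.578 kJ/mol
  T = 323.2 K: K = (2.674, 0.270, 0.191), RR gives ψ = 0.198, H_out = 8.406 kJ/mol
  T = 318.9 K: K = (2.459, 0.248, 0.176), RR gives ψ = 0.132, H_out = 5.412 kJ/mol
  T = 321.0 K: K = (2.563, 0.258, 0.184), RR gives ψ = 0.166, H_out = 6.922 kJ/mol
Linear interpolation between T = 318.9 (H_out = 5.412) and T = 321.0 (H_out = 6.922) on hF = 6.211 gives T ≈ 320.0 K, at which ψ = 0.15.

T = 320.0 K, V/F = 0.15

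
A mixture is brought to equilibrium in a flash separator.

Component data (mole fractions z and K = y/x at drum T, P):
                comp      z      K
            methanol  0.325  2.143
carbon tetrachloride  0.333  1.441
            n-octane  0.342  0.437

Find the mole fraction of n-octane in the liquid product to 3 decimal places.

x_n-octane = 0.565

Newton iteration, ψ⁰ = 0.5:
  ψ = 0.500: g = 0.0887, g' = -0.425 → ψ = 0.709
  ψ = 0.709: g = -0.0032, g' = -0.467 → ψ = 0.702
Converged at ψ = 0.702.
Compositions from xᵢ = zᵢ/(1+ψ(Kᵢ−1)), yᵢ = Kᵢxᵢ:
  methanol: x = 0.180, y = 0.386
  carbon tetrachloride: x = 0.254, y = 0.366
  n-octane: x = 0.565, y = 0.247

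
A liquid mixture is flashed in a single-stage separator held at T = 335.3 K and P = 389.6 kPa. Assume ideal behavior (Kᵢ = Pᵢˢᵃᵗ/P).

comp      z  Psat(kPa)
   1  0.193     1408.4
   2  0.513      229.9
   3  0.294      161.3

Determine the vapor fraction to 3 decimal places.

Raoult's law: Kᵢ = Pᵢˢᵃᵗ/P = Pᵢˢᵃᵗ/389.6.
  K_1 = 1408.4/389.6 = 3.61499, K_2 = 229.9/389.6 = 0.59009, K_3 = 161.3/389.6 = 0.41401
Rachford–Rice: g(ψ) = Σ zᵢ(Kᵢ−1)/(1+ψ(Kᵢ−1)) = 0.
g(0) = ΣzᵢKᵢ − 1 = 0.122 and g(1) = 1 − Σzᵢ/Kᵢ = -0.633, so a root lies in (0, 1).
Newton iteration, ψ⁰ = 0.31:
  ψ = 0.310: g = -0.1727, g' = -0.666 → ψ = 0.051
  ψ = 0.051: g = 0.0531, g' = -1.225 → ψ = 0.094
  ψ = 0.094: g = 0.0039, g' = -1.056 → ψ = 0.098
Converged at ψ = 0.098.

ψ = 0.098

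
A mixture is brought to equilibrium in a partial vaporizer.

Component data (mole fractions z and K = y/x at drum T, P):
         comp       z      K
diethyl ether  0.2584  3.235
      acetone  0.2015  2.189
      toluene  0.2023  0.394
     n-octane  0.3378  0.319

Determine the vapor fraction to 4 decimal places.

Let ψ = V/F and solve Σ zᵢ(Kᵢ−1)/(1+ψ(Kᵢ−1)) = 0.
Feasibility: ΣzᵢKᵢ = 1.4645, Σzᵢ/Kᵢ = 1.7443 — both > 1, two phases present.
Iterate (Newton) starting at ψ = 0.58:
  ψ = 0.5800: g = -0.17596, g' = -0.9492 → ψ = 0.3946
  ψ = 0.3946: g = -0.00577, g' = -0.9177 → ψ = 0.3883
Converged at ψ = 0.3883.

ψ = 0.3883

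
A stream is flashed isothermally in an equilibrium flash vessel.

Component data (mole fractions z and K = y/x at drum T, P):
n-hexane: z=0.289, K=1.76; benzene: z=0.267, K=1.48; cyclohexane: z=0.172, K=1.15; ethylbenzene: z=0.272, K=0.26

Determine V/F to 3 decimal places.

Rachford–Rice: g(V/F) = Σ zᵢ(Kᵢ−1)/(1+V/F(Kᵢ−1)) = 0.
g(0) = ΣzᵢKᵢ − 1 = 0.172 and g(1) = 1 − Σzᵢ/Kᵢ = -0.540, so a root lies in (0, 1).
Newton iteration, V/F⁰ = 0.69:
  V/F = 0.690: g = -0.1475, g' = -0.732 → V/F = 0.488
  V/F = 0.488: g = -0.0271, g' = -0.498 → V/F = 0.434
  V/F = 0.434: g = -0.0010, g' = -0.463 → V/F = 0.432
Converged at V/F = 0.432.

V/F = 0.432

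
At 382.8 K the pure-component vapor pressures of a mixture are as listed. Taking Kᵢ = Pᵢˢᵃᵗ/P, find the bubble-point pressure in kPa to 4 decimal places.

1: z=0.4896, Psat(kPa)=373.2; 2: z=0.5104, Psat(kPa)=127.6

At the bubble point ψ → 0, so ΣzᵢKᵢ = 1 with Kᵢ = Pᵢˢᵃᵗ/P ⇒ P = ΣzᵢPᵢˢᵃᵗ.
P = 0.4896·373.2 + 0.5104·127.6 = 247.8458 kPa

Pbub = 247.8458 kPa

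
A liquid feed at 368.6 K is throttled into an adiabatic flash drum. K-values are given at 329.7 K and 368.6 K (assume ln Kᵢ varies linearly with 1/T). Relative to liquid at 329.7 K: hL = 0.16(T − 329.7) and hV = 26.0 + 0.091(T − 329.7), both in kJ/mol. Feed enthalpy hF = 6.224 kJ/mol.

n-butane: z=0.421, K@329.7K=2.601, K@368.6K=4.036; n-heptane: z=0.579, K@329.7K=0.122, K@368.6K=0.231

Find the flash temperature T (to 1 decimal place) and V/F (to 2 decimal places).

T = 338.8 K, V/F = 0.19

Adiabatic flash: solve Rachford–Rice at each trial T, then check hF = ψ·hV(T) + (1−ψ)·hL(T).
  T = 329.7 K: K = (2.601, 0.122), RR gives ψ = 0.118, H_out = 3.064 kJ/mol
  T = 368.6 K: K = (4.036, 0.231), RR gives ψ = 0.357, H_out = 14.542 kJ/mol
  T = 349.1 K: K = (3.278, 0.171), RR gives ψ = 0.254, H_out = 9.356 kJ/mol
  T = 339.4 K: K = (2.930, 0.145), RR gives ψ = 0.192, H_out = 6.425 kJ/mol
  T = 334.5 K: K = (2.761, 0.133), RR gives ψ = 0.157, H_out = 4.794 kJ/mol
  T = 336.9 K: K = (2.843, 0.139), RR gives ψ = 0.175, H_out = 5.608 kJ/mol
  T = 338.1 K: K = (2.884, 0.142), RR gives ψ = 0.183, H_out = 6.004 kJ/mol
Linear interpolation between T = 338.1 (H_out = 6.004) and T = 339.4 (H_out = 6.425) on hF = 6.224 gives T ≈ 338.8 K, at which ψ = 0.19.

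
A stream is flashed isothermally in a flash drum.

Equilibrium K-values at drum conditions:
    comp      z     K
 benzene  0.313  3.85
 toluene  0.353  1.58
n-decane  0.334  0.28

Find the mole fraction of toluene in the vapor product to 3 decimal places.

y_toluene = 0.403

Material balance + equilibrium reduce to Σ zᵢ(Kᵢ−1)/(1+V/F(Kᵢ−1)) = 0.
g(0) = ΣzᵢKᵢ − 1 = 0.856 and g(1) = 1 − Σzᵢ/Kᵢ = -0.498, so a root lies in (0, 1).
Iterate (Newton) starting at V/F = 0.5:
  V/F = 0.500: g = 0.1508, g' = -0.926 → V/F = 0.663
  V/F = 0.663: g = -0.0033, g' = -1.000 → V/F = 0.659
Converged at V/F = 0.659.
Compositions from xᵢ = zᵢ/(1+V/F(Kᵢ−1)), yᵢ = Kᵢxᵢ:
  benzene: x = 0.109, y = 0.418
  toluene: x = 0.255, y = 0.403
  n-decane: x = 0.636, y = 0.178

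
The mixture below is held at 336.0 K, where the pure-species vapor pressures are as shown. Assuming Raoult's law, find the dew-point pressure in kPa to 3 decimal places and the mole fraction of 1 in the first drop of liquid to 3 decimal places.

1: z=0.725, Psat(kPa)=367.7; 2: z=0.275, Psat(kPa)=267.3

Pdew = 333.275 kPa, x_1 = 0.657

At the dew point ψ → 1, so Σzᵢ/Kᵢ = 1 with Kᵢ = Pᵢˢᵃᵗ/P ⇒ 1/P = Σzᵢ/Pᵢˢᵃᵗ.
1/P = 0.725/367.7 + 0.275/267.3 = 0.003001 ⇒ P = 333.275 kPa
xᵢ = zᵢP/Pᵢˢᵃᵗ ⇒ x_1 = 0.725·333.275/367.7 = 0.657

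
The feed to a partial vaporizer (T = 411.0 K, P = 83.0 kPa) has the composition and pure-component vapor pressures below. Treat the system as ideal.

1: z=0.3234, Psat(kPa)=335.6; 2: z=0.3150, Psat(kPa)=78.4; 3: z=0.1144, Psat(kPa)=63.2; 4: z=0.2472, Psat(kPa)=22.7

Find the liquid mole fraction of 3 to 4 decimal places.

x_3 = 0.1326

Raoult's law: Kᵢ = Pᵢˢᵃᵗ/P = Pᵢˢᵃᵗ/83.0.
  K_1 = 335.6/83.0 = 4.043373, K_2 = 78.4/83.0 = 0.944578, K_3 = 63.2/83.0 = 0.761446, K_4 = 22.7/83.0 = 0.273494
Newton–Raphson from V/F = 0.65:
  V/F = 0.6500: g = -0.06022, g' = -0.8163 → V/F = 0.5762
  V/F = 0.5762: g = -0.00117, g' = -0.7908 → V/F = 0.5748
Converged at V/F = 0.5748.
Compositions from xᵢ = zᵢ/(1+V/F(Kᵢ−1)), yᵢ = Kᵢxᵢ:
  1: x = 0.1176, y = 0.4756
  2: x = 0.3254, y = 0.3073
  3: x = 0.1326, y = 0.1010
  4: x = 0.4244, y = 0.1161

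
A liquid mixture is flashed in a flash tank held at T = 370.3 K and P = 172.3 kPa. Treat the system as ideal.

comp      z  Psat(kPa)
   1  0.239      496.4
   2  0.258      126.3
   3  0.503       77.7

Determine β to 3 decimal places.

β = 0.120

Raoult's law: Kᵢ = Pᵢˢᵃᵗ/P = Pᵢˢᵃᵗ/172.3.
  K_1 = 496.4/172.3 = 2.88102, K_2 = 126.3/172.3 = 0.73302, K_3 = 77.7/172.3 = 0.45096
Rachford–Rice: g(β) = Σ zᵢ(Kᵢ−1)/(1+β(Kᵢ−1)) = 0.
Feasibility: ΣzᵢKᵢ = 1.105, Σzᵢ/Kᵢ = 1.550 — both > 1, two phases present.
Iterate (Newton) starting at β = 0.3:
  β = 0.300: g = -0.1181, g' = -0.585 → β = 0.098
  β = 0.098: g = 0.0170, g' = -0.792 → β = 0.119
  β = 0.119: g = 0.0004, g' = -0.757 → β = 0.120
Converged at β = 0.120.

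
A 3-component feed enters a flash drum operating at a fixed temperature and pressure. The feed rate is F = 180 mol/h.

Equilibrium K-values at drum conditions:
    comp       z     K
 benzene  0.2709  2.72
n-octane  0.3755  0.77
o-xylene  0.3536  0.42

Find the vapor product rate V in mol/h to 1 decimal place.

Iterate (Newton) starting at β = 0.65:
  β = 0.6500: g = -0.21075, g' = -0.5126 → β = 0.2389
  β = 0.2389: g = 0.00081, g' = -0.5852 → β = 0.2402
Converged at β = 0.2402.
Then V = β·F = 0.2402·180 = 43.2 mol/h and L = F − V = 136.8 mol/h.

V = 43.2 mol/h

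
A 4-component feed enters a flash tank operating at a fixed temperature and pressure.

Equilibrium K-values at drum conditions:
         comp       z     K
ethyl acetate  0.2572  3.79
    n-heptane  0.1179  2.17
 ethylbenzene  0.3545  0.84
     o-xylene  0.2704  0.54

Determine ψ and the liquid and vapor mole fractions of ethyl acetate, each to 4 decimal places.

Let ψ = V/F and solve Σ zᵢ(Kᵢ−1)/(1+ψ(Kᵢ−1)) = 0.
g(0) = ΣzᵢKᵢ − 1 = 0.6744 and g(1) = 1 − Σzᵢ/Kᵢ = -0.0450, so a root lies in (0, 1).
Newton iteration, ψ⁰ = 0.52:
  ψ = 0.5200: g = 0.15320, g' = -0.5054 → ψ = 0.8232
  ψ = 0.8232: g = 0.02243, g' = -0.3863 → ψ = 0.8812
  ψ = 0.8812: g = 0.00019, g' = -0.3806 → ψ = 0.8817
Converged at ψ = 0.8817.
Compositions from xᵢ = zᵢ/(1+ψ(Kᵢ−1)), yᵢ = Kᵢxᵢ:
  ethyl acetate: x = 0.0743, y = 0.2817
  n-heptane: x = 0.0580, y = 0.1259
  ethylbenzene: x = 0.4127, y = 0.3467
  o-xylene: x = 0.4549, y = 0.2456

ψ = 0.8817, x_ethyl acetate = 0.0743, y_ethyl acetate = 0.2817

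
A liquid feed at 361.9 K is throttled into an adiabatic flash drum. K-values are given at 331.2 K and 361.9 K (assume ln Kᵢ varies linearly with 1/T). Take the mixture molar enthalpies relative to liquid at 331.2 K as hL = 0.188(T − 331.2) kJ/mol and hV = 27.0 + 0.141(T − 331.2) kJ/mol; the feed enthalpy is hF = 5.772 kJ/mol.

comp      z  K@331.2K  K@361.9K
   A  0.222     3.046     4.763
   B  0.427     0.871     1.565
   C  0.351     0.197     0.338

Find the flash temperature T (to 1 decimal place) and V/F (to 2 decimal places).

T = 335.1 K, V/F = 0.19

Adiabatic flash: solve Rachford–Rice at each trial T, then check hF = ψ·hV(T) + (1−ψ)·hL(T).
  T = 331.2 K: K = (3.046, 0.871, 0.197), RR gives ψ = 0.116, H_out = 3.143 kJ/mol
  T = 361.9 K: K = (4.763, 1.565, 0.338), RR gives ψ = 0.664, H_out = 22.729 kJ/mol
  T = 346.5 K: K = (3.844, 1.182, 0.261), RR gives ψ = 0.399, H_out = 13.368 kJ/mol
  T = 338.9 K: K = (3.433, 1.019, 0.228), RR gives ψ = 0.260, H_out = 8.365 kJ/mol
  T = 335.0 K: K = (3.234, 0.942, 0.212), RR gives ψ = 0.187, H_out = 5.737 kJ/mol
  T = 336.9 K: K = (3.330, 0.979, 0.219), RR gives ψ = 0.223, H_out = 7.022 kJ/mol
Linear interpolation between T = 335.0 (H_out = 5.737) and T = 336.9 (H_out = 7.022) on hF = 5.772 gives T ≈ 335.1 K, at which ψ = 0.19.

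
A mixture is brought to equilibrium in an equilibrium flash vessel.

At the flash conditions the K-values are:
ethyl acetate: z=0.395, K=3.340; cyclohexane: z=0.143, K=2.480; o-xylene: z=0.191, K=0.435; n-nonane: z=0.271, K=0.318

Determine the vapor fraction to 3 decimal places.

Rachford–Rice: g(ψ) = Σ zᵢ(Kᵢ−1)/(1+ψ(Kᵢ−1)) = 0.
g(0) = ΣzᵢKᵢ − 1 = 0.843 and g(1) = 1 − Σzᵢ/Kᵢ = -0.467, so a root lies in (0, 1).
Newton–Raphson from ψ = 0.44:
  ψ = 0.440: g = 0.1759, g' = -1.005 → ψ = 0.615
  ψ = 0.615: g = 0.0060, g' = -0.967 → ψ = 0.621
Converged at ψ = 0.621.

ψ = 0.621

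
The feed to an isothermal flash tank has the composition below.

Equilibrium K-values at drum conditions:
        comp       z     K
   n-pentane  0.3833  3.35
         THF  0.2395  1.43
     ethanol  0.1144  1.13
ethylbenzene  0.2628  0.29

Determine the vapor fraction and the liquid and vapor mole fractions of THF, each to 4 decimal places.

ψ = 0.7699, x_THF = 0.1799, y_THF = 0.2573

Rachford–Rice: g(ψ) = Σ zᵢ(Kᵢ−1)/(1+ψ(Kᵢ−1)) = 0.
g(0) = ΣzᵢKᵢ − 1 = 0.8320 and g(1) = 1 − Σzᵢ/Kᵢ = -0.2893, so a root lies in (0, 1).
Iterate (Newton) starting at ψ = 0.61:
  ψ = 0.6100: g = 0.13638, g' = -0.7991 → ψ = 0.7807
  ψ = 0.7807: g = -0.01023, g' = -0.9567 → ψ = 0.7700
  ψ = 0.7700: g = -0.00009, g' = -0.9394 → ψ = 0.7699
Converged at ψ = 0.7699.
Compositions from xᵢ = zᵢ/(1+ψ(Kᵢ−1)), yᵢ = Kᵢxᵢ:
  n-pentane: x = 0.1364, y = 0.4571
  THF: x = 0.1799, y = 0.2573
  ethanol: x = 0.1040, y = 0.1175
  ethylbenzene: x = 0.5796, y = 0.1681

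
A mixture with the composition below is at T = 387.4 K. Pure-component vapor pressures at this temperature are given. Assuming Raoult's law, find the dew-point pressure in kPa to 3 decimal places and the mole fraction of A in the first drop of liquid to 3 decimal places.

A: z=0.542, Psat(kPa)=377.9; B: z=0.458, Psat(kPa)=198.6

At the dew point ψ → 1, so Σzᵢ/Kᵢ = 1 with Kᵢ = Pᵢˢᵃᵗ/P ⇒ 1/P = Σzᵢ/Pᵢˢᵃᵗ.
1/P = 0.542/377.9 + 0.458/198.6 = 0.003740 ⇒ P = 267.352 kPa
xᵢ = zᵢP/Pᵢˢᵃᵗ ⇒ x_A = 0.542·267.352/377.9 = 0.383

Pdew = 267.352 kPa, x_A = 0.383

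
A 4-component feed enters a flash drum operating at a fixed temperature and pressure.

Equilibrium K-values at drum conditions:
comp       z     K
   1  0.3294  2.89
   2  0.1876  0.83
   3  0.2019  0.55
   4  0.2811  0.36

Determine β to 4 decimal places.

β = 0.3516

Rachford–Rice: g(β) = Σ zᵢ(Kᵢ−1)/(1+β(Kᵢ−1)) = 0.
Feasibility: ΣzᵢKᵢ = 1.3199, Σzᵢ/Kᵢ = 1.4879 — both > 1, two phases present.
Iterate (Newton) starting at β = 0.5:
  β = 0.5000: g = -0.09657, g' = -0.6346 → β = 0.3478
  β = 0.3478: g = 0.00260, g' = -0.6825 → β = 0.3516
Converged at β = 0.3516.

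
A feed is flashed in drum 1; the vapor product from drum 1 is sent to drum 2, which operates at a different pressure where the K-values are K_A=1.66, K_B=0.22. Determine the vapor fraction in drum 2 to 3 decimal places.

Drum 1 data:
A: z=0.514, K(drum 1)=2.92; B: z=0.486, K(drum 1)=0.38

V/F (drum 2) = 0.479

Drum 1:
Iterate (Newton) starting at ψ₁ = 0.5:
  ψ₁ = 0.500: g = 0.0668, g' = -0.886 → ψ₁ = 0.575
  ψ₁ = 0.575: g = 0.0004, g' = -0.879 → ψ₁ = 0.576
Converged at ψ₁ = 0.576.
Drum-1 compositions:
  A: x = 0.244, y = 0.713
  B: x = 0.756, y = 0.287
Drum-2 feed = drum-1 vapor: z₂ = (0.7128, 0.2872).
Drum 2:
Rachford–Rice: g(ψ₂) = Σ zᵢ(Kᵢ−1)/(1+ψ₂(Kᵢ−1)) = 0.
Check two-phase: ΣzᵢKᵢ = 1.246 > 1 and Σzᵢ/Kᵢ = 1.735 > 1, so g(0) = 0.246 > 0 and g(1) = -0.735 < 0.
Binary case is linear: z₁(K₁−1)(1+ψ₂(K₂−1)) + z₂(K₂−1)(1+ψ₂(K₁−1)) = 0
⇒ ψ₂ = [z₁(K₁−1)+z₂(K₂−1)] / [−(K₁−1)(K₂−1)] = 0.2464/0.5148 = 0.479
  A: x = 0.542, y = 0.899
  B: x = 0.458, y = 0.101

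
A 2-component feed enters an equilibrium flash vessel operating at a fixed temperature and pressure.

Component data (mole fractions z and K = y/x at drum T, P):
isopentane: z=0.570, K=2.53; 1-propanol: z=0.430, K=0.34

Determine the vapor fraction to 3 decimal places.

Binary case is linear: z₁(K₁−1)(1+ψ(K₂−1)) + z₂(K₂−1)(1+ψ(K₁−1)) = 0
⇒ ψ = [z₁(K₁−1)+z₂(K₂−1)] / [−(K₁−1)(K₂−1)] = 0.5883/1.0098 = 0.583

ψ = 0.583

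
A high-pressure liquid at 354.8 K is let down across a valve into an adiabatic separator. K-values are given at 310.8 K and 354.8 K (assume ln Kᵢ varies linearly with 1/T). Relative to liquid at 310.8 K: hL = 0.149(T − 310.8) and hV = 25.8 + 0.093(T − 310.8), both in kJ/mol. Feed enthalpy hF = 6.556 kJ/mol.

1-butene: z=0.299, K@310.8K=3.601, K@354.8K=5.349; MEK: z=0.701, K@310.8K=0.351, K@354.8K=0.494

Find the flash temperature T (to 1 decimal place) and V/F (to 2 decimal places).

Adiabatic flash: solve Rachford–Rice at each trial T, then check hF = ψ·hV(T) + (1−ψ)·hL(T).
  T = 310.8 K: K = (3.601, 0.351), RR gives ψ = 0.191, H_out = 4.933 kJ/mol
  T = 354.8 K: K = (5.349, 0.494), RR gives ψ = 0.430, H_out = 16.584 kJ/mol
  T = 332.8 K: K = (4.447, 0.421), RR gives ψ = 0.313, H_out = 10.971 kJ/mol
  T = 321.8 K: K = (4.016, 0.386), RR gives ψ = 0.254, H_out = 8.043 kJ/mol
  T = 316.3 K: K = (3.806, 0.368), RR gives ψ = 0.223, H_out = 6.517 kJ/mol
  T = 319.1 K: K = (3.913, 0.377), RR gives ψ = 0.239, H_out = 7.300 kJ/mol
  T = 317.7 K: K = (3.859, 0.373), RR gives ψ = 0.231, H_out = 6.910 kJ/mol
Linear interpolation between T = 316.3 (H_out = 6.517) and T = 317.7 (H_out = 6.910) on hF = 6.556 gives T ≈ 316.4 K, at which ψ = 0.22.

T = 316.4 K, V/F = 0.22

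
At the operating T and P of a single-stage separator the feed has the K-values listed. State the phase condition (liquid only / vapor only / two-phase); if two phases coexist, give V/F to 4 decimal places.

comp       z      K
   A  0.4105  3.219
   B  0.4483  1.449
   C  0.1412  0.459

ΣzᵢKᵢ = 2.0358; Σzᵢ/Kᵢ = 0.7445.
Since Σzᵢ/Kᵢ < 1 the mixture is above its dew point — single vapor phase.

vapor only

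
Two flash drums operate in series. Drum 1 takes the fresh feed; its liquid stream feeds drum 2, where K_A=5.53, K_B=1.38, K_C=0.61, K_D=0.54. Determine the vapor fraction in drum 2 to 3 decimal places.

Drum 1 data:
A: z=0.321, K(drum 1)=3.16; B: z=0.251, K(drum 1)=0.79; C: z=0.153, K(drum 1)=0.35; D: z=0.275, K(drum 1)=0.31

V/F (drum 2) = 0.604

Drum 1:
Let ψ₁ = V/F and solve Σ zᵢ(Kᵢ−1)/(1+ψ₁(Kᵢ−1)) = 0.
g(0) = ΣzᵢKᵢ − 1 = 0.351 and g(1) = 1 − Σzᵢ/Kᵢ = -0.744, so a root lies in (0, 1).
Iterate (Newton) starting at ψ₁ = 0.5:
  ψ₁ = 0.500: g = -0.1626, g' = -0.807 → ψ₁ = 0.299
  ψ₁ = 0.299: g = 0.0029, g' = -0.873 → ψ₁ = 0.302
Converged at ψ₁ = 0.302.
Drum-1 compositions:
  A: x = 0.194, y = 0.614
  B: x = 0.268, y = 0.212
  C: x = 0.190, y = 0.067
  D: x = 0.347, y = 0.108
Drum-2 feed = drum-1 liquid: z₂ = (0.1943, 0.2680, 0.1904, 0.3474).
Drum 2:
Material balance + equilibrium reduce to Σ zᵢ(Kᵢ−1)/(1+ψ₂(Kᵢ−1)) = 0.
g(0) = ΣzᵢKᵢ − 1 = 0.748 and g(1) = 1 − Σzᵢ/Kᵢ = -0.185, so a root lies in (0, 1).
Newton iteration, ψ₂⁰ = 0.35:
  ψ₂ = 0.350: g = 0.1539, g' = -0.770 → ψ₂ = 0.550
  ψ₂ = 0.550: g = 0.0280, g' = -0.532 → ψ₂ = 0.602
  ψ₂ = 0.602: g = 0.0008, g' = -0.502 → ψ₂ = 0.604
Converged at ψ₂ = 0.604.
  A: x = 0.052, y = 0.288
  B: x = 0.218, y = 0.301
  C: x = 0.249, y = 0.152
  D: x = 0.481, y = 0.260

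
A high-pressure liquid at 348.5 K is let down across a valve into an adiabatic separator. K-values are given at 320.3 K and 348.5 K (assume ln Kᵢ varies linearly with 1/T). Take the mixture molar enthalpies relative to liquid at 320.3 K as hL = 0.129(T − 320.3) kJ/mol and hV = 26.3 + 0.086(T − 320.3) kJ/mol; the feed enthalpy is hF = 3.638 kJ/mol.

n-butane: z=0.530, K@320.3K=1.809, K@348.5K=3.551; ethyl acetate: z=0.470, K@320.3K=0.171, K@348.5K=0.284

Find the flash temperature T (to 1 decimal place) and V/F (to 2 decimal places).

Adiabatic flash: solve Rachford–Rice at each trial T, then check hF = ψ·hV(T) + (1−ψ)·hL(T).
  T = 320.3 K: K = (1.809, 0.171), RR gives ψ = 0.058, H_out = 1.535 kJ/mol
  T = 348.5 K: K = (3.551, 0.284), RR gives ψ = 0.556, H_out = 17.586 kJ/mol
  T = 334.4 K: K = (2.571, 0.223), RR gives ψ = 0.383, H_out = 11.651 kJ/mol
  T = 327.4 K: K = (2.167, 0.196), RR gives ψ = 0.257, H_out = 7.584 kJ/mol
  T = 323.9 K: K = (1.985, 0.183), RR gives ψ = 0.172, H_out = 4.952 kJ/mol
  T = 322.1 K: K = (1.895, 0.177), RR gives ψ = 0.119, H_out = 3.355 kJ/mol
Linear interpolation between T = 322.1 (H_out = 3.355) and T = 323.9 (H_out = 4.952) on hF = 3.638 gives T ≈ 322.4 K, at which ψ = 0.13.

T = 322.4 K, V/F = 0.13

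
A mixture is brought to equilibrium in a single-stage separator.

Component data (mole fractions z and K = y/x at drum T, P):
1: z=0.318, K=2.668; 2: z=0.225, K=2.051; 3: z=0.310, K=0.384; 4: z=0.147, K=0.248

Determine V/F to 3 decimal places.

Rachford–Rice: g(V/F) = Σ zᵢ(Kᵢ−1)/(1+V/F(Kᵢ−1)) = 0.
Feasibility: ΣzᵢKᵢ = 1.465, Σzᵢ/Kᵢ = 1.629 — both > 1, two phases present.
Newton–Raphson from V/F = 0.44:
  V/F = 0.440: g = 0.0404, g' = -0.818 → V/F = 0.489
Converged at V/F = 0.489.

V/F = 0.489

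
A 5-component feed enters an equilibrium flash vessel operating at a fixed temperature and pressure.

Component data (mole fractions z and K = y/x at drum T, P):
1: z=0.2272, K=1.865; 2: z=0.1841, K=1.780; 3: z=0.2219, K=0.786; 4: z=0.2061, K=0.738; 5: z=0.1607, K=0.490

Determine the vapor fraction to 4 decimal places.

ψ = 0.5616

Let ψ = V/F and solve Σ zᵢ(Kᵢ−1)/(1+ψ(Kᵢ−1)) = 0.
Check two-phase: ΣzᵢKᵢ = 1.1567 > 1 and Σzᵢ/Kᵢ = 1.1148 > 1, so g(0) = 0.1567 > 0 and g(1) = -0.1148 < 0.
Iterate (Newton) starting at ψ = 0.44:
  ψ = 0.4400: g = 0.03013, g' = -0.2512 → ψ = 0.5599
  ψ = 0.5599: g = 0.00040, g' = -0.2459 → ψ = 0.5616
Converged at ψ = 0.5616.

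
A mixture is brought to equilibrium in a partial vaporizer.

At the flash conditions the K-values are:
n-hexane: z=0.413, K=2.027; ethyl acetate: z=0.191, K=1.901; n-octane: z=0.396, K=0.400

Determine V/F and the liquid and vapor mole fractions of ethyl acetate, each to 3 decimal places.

Material balance + equilibrium reduce to Σ zᵢ(Kᵢ−1)/(1+V/F(Kᵢ−1)) = 0.
Feasibility: ΣzᵢKᵢ = 1.359, Σzᵢ/Kᵢ = 1.294 — both > 1, two phases present.
Iterate (Newton) starting at V/F = 0.62:
  V/F = 0.620: g = -0.0088, g' = -0.588 → V/F = 0.605
Converged at V/F = 0.605.
Compositions from xᵢ = zᵢ/(1+V/F(Kᵢ−1)), yᵢ = Kᵢxᵢ:
  n-hexane: x = 0.255, y = 0.516
  ethyl acetate: x = 0.124, y = 0.235
  n-octane: x = 0.622, y = 0.249

V/F = 0.605, x_ethyl acetate = 0.124, y_ethyl acetate = 0.235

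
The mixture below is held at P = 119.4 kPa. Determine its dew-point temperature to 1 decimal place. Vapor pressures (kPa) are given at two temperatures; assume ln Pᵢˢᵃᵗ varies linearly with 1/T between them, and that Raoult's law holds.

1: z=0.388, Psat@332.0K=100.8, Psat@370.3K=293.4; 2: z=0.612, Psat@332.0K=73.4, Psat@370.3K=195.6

Dew-point temperature: Σzᵢ·P/Pᵢˢᵃᵗ(T) = 1. Interpolate ln Pᵢˢᵃᵗ = aᵢ + bᵢ/T.
  T = 332.0 K: ΣzᵢP/Pᵢˢᵃᵗ = 1.4551
  T = 370.3 K: ΣzᵢP/Pᵢˢᵃᵗ = 0.5315
  T = 351.1 K: ΣzᵢP/Pᵢˢᵃᵗ = 0.8565
  T = 341.6 K: ΣzᵢP/Pᵢˢᵃᵗ = 1.1066
  T = 346.4 K: ΣzᵢP/Pᵢˢᵃᵗ = 0.9705
  T = 344.0 K: ΣzᵢP/Pᵢˢᵃᵗ = 1.0358
Interpolating between 344.0 K and 346.4 K gives T ≈ 345.3 K.

T = 345.3 K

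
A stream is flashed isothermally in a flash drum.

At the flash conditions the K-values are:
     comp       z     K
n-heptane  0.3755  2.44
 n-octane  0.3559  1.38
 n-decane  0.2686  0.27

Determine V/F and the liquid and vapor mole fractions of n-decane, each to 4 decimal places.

Material balance + equilibrium reduce to Σ zᵢ(Kᵢ−1)/(1+V/F(Kᵢ−1)) = 0.
g(0) = ΣzᵢKᵢ − 1 = 0.4799 and g(1) = 1 − Σzᵢ/Kᵢ = -0.4066, so a root lies in (0, 1).
Newton iteration, V/F⁰ = 0.5:
  V/F = 0.5000: g = 0.11924, g' = -0.6545 → V/F = 0.6822
  V/F = 0.6822: g = -0.01042, g' = -0.7985 → V/F = 0.6691
  V/F = 0.6691: g = -0.00011, g' = -0.7816 → V/F = 0.6690
Converged at V/F = 0.6690.
Compositions from xᵢ = zᵢ/(1+V/F(Kᵢ−1)), yᵢ = Kᵢxᵢ:
  n-heptane: x = 0.1913, y = 0.4667
  n-octane: x = 0.2838, y = 0.3916
  n-decane: x = 0.5250, y = 0.1417

V/F = 0.6690, x_n-decane = 0.5250, y_n-decane = 0.1417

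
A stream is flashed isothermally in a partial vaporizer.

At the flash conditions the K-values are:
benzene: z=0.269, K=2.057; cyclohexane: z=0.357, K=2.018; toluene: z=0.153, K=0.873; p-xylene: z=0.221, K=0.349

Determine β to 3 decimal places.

Rachford–Rice: g(β) = Σ zᵢ(Kᵢ−1)/(1+β(Kᵢ−1)) = 0.
Feasibility: ΣzᵢKᵢ = 1.484, Σzᵢ/Kᵢ = 1.116 — both > 1, two phases present.
Newton iteration, β⁰ = 0.6:
  β = 0.600: g = 0.1425, g' = -0.510 → β = 0.879
  β = 0.879: g = -0.0192, g' = -0.699 → β = 0.852
  β = 0.852: g = -0.0005, g' = -0.664 → β = 0.851
Converged at β = 0.851.

β = 0.851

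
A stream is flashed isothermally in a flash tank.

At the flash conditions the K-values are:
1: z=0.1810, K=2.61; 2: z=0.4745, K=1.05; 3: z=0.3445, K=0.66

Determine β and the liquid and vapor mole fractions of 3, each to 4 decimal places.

β = 0.7362, x_3 = 0.4595, y_3 = 0.3033

Let β = V/F and solve Σ zᵢ(Kᵢ−1)/(1+β(Kᵢ−1)) = 0.
g(0) = ΣzᵢKᵢ − 1 = 0.1980 and g(1) = 1 − Σzᵢ/Kᵢ = -0.0432, so a root lies in (0, 1).
Iterate (Newton) starting at β = 0.5:
  β = 0.5000: g = 0.04347, g' = -0.2029 → β = 0.7142
  β = 0.7142: g = 0.00376, g' = -0.1721 → β = 0.7361
  β = 0.7361: g = 0.00002, g' = -0.1702 → β = 0.7362
Converged at β = 0.7362.
Compositions from xᵢ = zᵢ/(1+β(Kᵢ−1)), yᵢ = Kᵢxᵢ:
  1: x = 0.0828, y = 0.2162
  2: x = 0.4577, y = 0.4805
  3: x = 0.4595, y = 0.3033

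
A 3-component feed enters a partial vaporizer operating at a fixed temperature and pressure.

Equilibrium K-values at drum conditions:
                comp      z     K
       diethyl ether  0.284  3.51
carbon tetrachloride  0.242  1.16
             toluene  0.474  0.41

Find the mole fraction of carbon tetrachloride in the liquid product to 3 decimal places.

x_carbon tetrachloride = 0.226

Iterate (Newton) starting at V/F = 0.65:
  V/F = 0.650: g = -0.1477, g' = -0.698 → V/F = 0.438
  V/F = 0.438: g = -0.0016, g' = -0.711 → V/F = 0.436
Converged at V/F = 0.436.
Compositions from xᵢ = zᵢ/(1+V/F(Kᵢ−1)), yᵢ = Kᵢxᵢ:
  diethyl ether: x = 0.136, y = 0.476
  carbon tetrachloride: x = 0.226, y = 0.262
  toluene: x = 0.638, y = 0.262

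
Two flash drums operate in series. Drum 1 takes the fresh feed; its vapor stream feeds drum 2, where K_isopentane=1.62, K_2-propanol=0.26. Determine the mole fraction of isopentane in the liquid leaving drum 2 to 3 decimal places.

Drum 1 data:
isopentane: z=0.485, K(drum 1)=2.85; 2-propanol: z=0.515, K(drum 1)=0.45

x_isopentane (drum 2) = 0.544

Drum 1:
Let ψ₁ = V/F and solve Σ zᵢ(Kᵢ−1)/(1+ψ₁(Kᵢ−1)) = 0.
Check two-phase: ΣzᵢKᵢ = 1.614 > 1 and Σzᵢ/Kᵢ = 1.315 > 1, so g(0) = 0.614 > 0 and g(1) = -0.315 < 0.
Iterate (Newton) starting at ψ₁ = 0.63:
  ψ₁ = 0.630: g = -0.0191, g' = -0.719 → ψ₁ = 0.603
Converged at ψ₁ = 0.603.
Drum-1 compositions:
  isopentane: x = 0.229, y = 0.653
  2-propanol: x = 0.771, y = 0.347
Drum-2 feed = drum-1 vapor: z₂ = (0.6531, 0.3469).
Drum 2:
Rachford–Rice: g(ψ₂) = Σ zᵢ(Kᵢ−1)/(1+ψ₂(Kᵢ−1)) = 0.
Check two-phase: ΣzᵢKᵢ = 1.148 > 1 and Σzᵢ/Kᵢ = 1.737 > 1, so g(0) = 0.148 > 0 and g(1) = -0.737 < 0.
Iterate (Newton) starting at ψ₂ = 0.5:
  ψ₂ = 0.500: g = -0.0983, g' = -0.625 → ψ₂ = 0.343
  ψ₂ = 0.343: g = -0.0099, g' = -0.512 → ψ₂ = 0.323
Converged at ψ₂ = 0.323.
  isopentane: x = 0.544, y = 0.881
  2-propanol: x = 0.456, y = 0.119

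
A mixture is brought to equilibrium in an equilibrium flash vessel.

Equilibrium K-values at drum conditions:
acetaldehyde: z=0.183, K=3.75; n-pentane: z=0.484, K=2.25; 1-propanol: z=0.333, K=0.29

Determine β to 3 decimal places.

β = 0.723

Material balance + equilibrium reduce to Σ zᵢ(Kᵢ−1)/(1+β(Kᵢ−1)) = 0.
Check two-phase: ΣzᵢKᵢ = 1.872 > 1 and Σzᵢ/Kᵢ = 1.412 > 1, so g(0) = 0.872 > 0 and g(1) = -0.412 < 0.
Newton iteration, β⁰ = 0.53:
  β = 0.530: g = 0.1896, g' = -0.934 → β = 0.733
  β = 0.733: g = -0.0104, g' = -1.088 → β = 0.723
Converged at β = 0.723.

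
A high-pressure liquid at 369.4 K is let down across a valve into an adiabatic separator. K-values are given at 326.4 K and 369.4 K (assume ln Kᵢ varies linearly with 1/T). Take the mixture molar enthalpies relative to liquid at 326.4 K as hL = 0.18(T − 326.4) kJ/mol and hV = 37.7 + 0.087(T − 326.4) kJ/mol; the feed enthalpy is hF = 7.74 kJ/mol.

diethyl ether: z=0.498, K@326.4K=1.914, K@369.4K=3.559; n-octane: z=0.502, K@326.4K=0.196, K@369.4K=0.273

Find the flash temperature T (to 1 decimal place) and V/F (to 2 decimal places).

T = 332.7 K, V/F = 0.18

Adiabatic flash: solve Rachford–Rice at each trial T, then check hF = ψ·hV(T) + (1−ψ)·hL(T).
  T = 326.4 K: K = (1.914, 0.196), RR gives ψ = 0.070, H_out = 2.645 kJ/mol
  T = 369.4 K: K = (3.559, 0.273), RR gives ψ = 0.489, H_out = 24.214 kJ/mol
  T = 347.9 K: K = (2.660, 0.234), RR gives ψ = 0.348, H_out = 16.278 kJ/mol
  T = 337.1 K: K = (2.267, 0.215), RR gives ψ = 0.238, H_out = 10.651 kJ/mol
  T = 331.8 K: K = (2.087, 0.205), RR gives ψ = 0.165, H_out = 7.109 kJ/mol
  T = 334.5 K: K = (2.178, 0.210), RR gives ψ = 0.204, H_out = 8.998 kJ/mol
  T = 333.1 K: K = (2.131, 0.208), RR gives ψ = 0.184, H_out = 8.043 kJ/mol
Linear interpolation between T = 331.8 (H_out = 7.109) and T = 333.1 (H_out = 8.043) on hF = 7.74 gives T ≈ 332.7 K, at which ψ = 0.18.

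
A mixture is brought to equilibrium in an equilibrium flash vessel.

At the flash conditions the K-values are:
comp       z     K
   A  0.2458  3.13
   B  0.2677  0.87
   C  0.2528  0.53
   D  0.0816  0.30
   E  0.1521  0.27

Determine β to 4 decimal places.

β = 0.2049

Let β = V/F and solve Σ zᵢ(Kᵢ−1)/(1+β(Kᵢ−1)) = 0.
Feasibility: ΣzᵢKᵢ = 1.2018, Σzᵢ/Kᵢ = 1.6985 — both > 1, two phases present.
Newton–Raphson from β = 0.46:
  β = 0.4600: g = -0.17557, g' = -0.6512 → β = 0.1904
  β = 0.1904: g = 0.01145, g' = -0.7992 → β = 0.2047
  β = 0.2047: g = 0.00014, g' = -0.7804 → β = 0.2049
Converged at β = 0.2049.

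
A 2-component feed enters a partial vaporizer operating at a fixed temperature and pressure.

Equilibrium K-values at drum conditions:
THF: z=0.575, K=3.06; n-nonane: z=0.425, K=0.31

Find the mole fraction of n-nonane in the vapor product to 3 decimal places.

y_n-nonane = 0.232

Binary case is linear: z₁(K₁−1)(1+ψ(K₂−1)) + z₂(K₂−1)(1+ψ(K₁−1)) = 0
⇒ ψ = [z₁(K₁−1)+z₂(K₂−1)] / [−(K₁−1)(K₂−1)] = 0.8912/1.4214 = 0.627
Compositions from xᵢ = zᵢ/(1+ψ(Kᵢ−1)), yᵢ = Kᵢxᵢ:
  THF: x = 0.251, y = 0.768
  n-nonane: x = 0.749, y = 0.232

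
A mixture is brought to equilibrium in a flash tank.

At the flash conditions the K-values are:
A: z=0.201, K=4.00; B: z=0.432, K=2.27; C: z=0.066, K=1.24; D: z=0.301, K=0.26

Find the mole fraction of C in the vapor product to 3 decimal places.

y_C = 0.070

Let ψ = V/F and solve Σ zᵢ(Kᵢ−1)/(1+ψ(Kᵢ−1)) = 0.
Feasibility: ΣzᵢKᵢ = 1.945, Σzᵢ/Kᵢ = 1.451 — both > 1, two phases present.
Newton iteration, ψ⁰ = 0.34:
  ψ = 0.340: g = 0.3987, g' = -1.081 → ψ = 0.709
  ψ = 0.709: g = 0.0266, g' = -1.110 → ψ = 0.733
  ψ = 0.733: g = -0.0005, g' = -1.153 → ψ = 0.732
Converged at ψ = 0.732.
Compositions from xᵢ = zᵢ/(1+ψ(Kᵢ−1)), yᵢ = Kᵢxᵢ:
  A: x = 0.063, y = 0.251
  B: x = 0.224, y = 0.508
  C: x = 0.056, y = 0.070
  D: x = 0.657, y = 0.171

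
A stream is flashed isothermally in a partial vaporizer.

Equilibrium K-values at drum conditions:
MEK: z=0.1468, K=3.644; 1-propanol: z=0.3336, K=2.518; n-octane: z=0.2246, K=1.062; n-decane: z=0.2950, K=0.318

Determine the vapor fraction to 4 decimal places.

ψ = 0.7123

Rachford–Rice: g(ψ) = Σ zᵢ(Kᵢ−1)/(1+ψ(Kᵢ−1)) = 0.
Feasibility: ΣzᵢKᵢ = 1.7073, Σzᵢ/Kᵢ = 1.3119 — both > 1, two phases present.
Newton–Raphson from ψ = 0.38:
  ψ = 0.3800: g = 0.25680, g' = -0.8153 → ψ = 0.6950
  ψ = 0.6950: g = 0.01411, g' = -0.8062 → ψ = 0.7125
  ψ = 0.7125: g = -0.00013, g' = -0.8208 → ψ = 0.7123
Converged at ψ = 0.7123.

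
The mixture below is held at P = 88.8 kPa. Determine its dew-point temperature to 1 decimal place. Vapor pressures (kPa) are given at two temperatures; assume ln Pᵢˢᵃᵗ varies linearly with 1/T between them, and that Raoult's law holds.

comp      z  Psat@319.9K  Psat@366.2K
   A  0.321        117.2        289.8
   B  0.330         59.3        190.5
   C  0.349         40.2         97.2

Dew-point temperature: Σzᵢ·P/Pᵢˢᵃᵗ(T) = 1. Interpolate ln Pᵢˢᵃᵗ = aᵢ + bᵢ/T.
  T = 319.9 K: ΣzᵢP/Pᵢˢᵃᵗ = 1.5083
  T = 366.2 K: ΣzᵢP/Pᵢˢᵃᵗ = 0.5710
  T = 343.0 K: ΣzᵢP/Pᵢˢᵃᵗ = 0.8972
  T = 331.4 K: ΣzᵢP/Pᵢˢᵃᵗ = 1.1535
  T = 337.2 K: ΣzᵢP/Pᵢˢᵃᵗ = 1.0150
  T = 340.1 K: ΣzᵢP/Pᵢˢᵃᵗ = 0.9538
Interpolating between 337.2 K and 340.1 K gives T ≈ 337.9 K.

T = 337.9 K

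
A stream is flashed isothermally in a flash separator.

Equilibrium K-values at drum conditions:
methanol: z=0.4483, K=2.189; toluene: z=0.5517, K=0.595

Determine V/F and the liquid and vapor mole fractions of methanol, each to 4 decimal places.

Binary case is linear: z₁(K₁−1)(1+V/F(K₂−1)) + z₂(K₂−1)(1+V/F(K₁−1)) = 0
⇒ V/F = [z₁(K₁−1)+z₂(K₂−1)] / [−(K₁−1)(K₂−1)] = 0.30959/0.48155 = 0.6429
Compositions from xᵢ = zᵢ/(1+V/F(Kᵢ−1)), yᵢ = Kᵢxᵢ:
  methanol: x = 0.2541, y = 0.5562
  toluene: x = 0.7459, y = 0.4438

V/F = 0.6429, x_methanol = 0.2541, y_methanol = 0.5562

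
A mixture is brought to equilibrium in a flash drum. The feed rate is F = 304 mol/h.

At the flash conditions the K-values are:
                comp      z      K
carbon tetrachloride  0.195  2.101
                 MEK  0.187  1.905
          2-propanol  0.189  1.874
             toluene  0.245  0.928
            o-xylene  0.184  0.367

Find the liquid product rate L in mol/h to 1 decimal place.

L = 28.2 mol/h

Rachford–Rice: g(ψ) = Σ zᵢ(Kᵢ−1)/(1+ψ(Kᵢ−1)) = 0.
g(0) = ΣzᵢKᵢ − 1 = 0.415 and g(1) = 1 − Σzᵢ/Kᵢ = -0.057, so a root lies in (0, 1).
Iterate (Newton) starting at ψ = 0.5:
  ψ = 0.500: g = 0.1812, g' = -0.400 → ψ = 0.953
  ψ = 0.953: g = -0.0268, g' = -0.613 → ψ = 0.909
  ψ = 0.909: g = -0.0012, g' = -0.561 → ψ = 0.907
Converged at ψ = 0.907.
Then V = ψ·F = 0.9073·304 = 275.8 mol/h and L = F − V = 28.2 mol/h.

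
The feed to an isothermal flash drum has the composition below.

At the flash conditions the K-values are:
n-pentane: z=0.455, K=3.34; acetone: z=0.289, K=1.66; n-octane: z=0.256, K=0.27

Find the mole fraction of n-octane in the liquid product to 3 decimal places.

Material balance + equilibrium reduce to Σ zᵢ(Kᵢ−1)/(1+V/F(Kᵢ−1)) = 0.
Check two-phase: ΣzᵢKᵢ = 2.069 > 1 and Σzᵢ/Kᵢ = 1.258 > 1, so g(0) = 1.069 > 0 and g(1) = -0.258 < 0.
Newton iteration, V/F⁰ = 0.5:
  V/F = 0.500: g = 0.3398, g' = -0.939 → V/F = 0.862
  V/F = 0.862: g = -0.0296, g' = -1.317 → V/F = 0.840
  V/F = 0.840: g = -0.0008, g' = -1.246 → V/F = 0.839
Converged at V/F = 0.839.
Compositions from xᵢ = zᵢ/(1+V/F(Kᵢ−1)), yᵢ = Kᵢxᵢ:
  n-pentane: x = 0.154, y = 0.513
  acetone: x = 0.186, y = 0.309
  n-octane: x = 0.660, y = 0.178

x_n-octane = 0.660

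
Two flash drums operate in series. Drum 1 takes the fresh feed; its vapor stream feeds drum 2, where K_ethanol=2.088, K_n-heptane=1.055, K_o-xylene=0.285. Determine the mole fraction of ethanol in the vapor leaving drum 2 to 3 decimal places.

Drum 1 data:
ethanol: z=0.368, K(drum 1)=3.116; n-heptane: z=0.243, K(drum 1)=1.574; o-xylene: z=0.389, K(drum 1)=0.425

y_ethanol (drum 2) = 0.597

Drum 1:
Newton–Raphson from ψ₁ = 0.5:
  ψ₁ = 0.500: g = 0.1728, g' = -0.691 → ψ₁ = 0.750
  ψ₁ = 0.750: g = 0.0051, g' = -0.683 → ψ₁ = 0.758
Converged at ψ₁ = 0.758.
Drum-1 compositions:
  ethanol: x = 0.141, y = 0.440
  n-heptane: x = 0.169, y = 0.267
  o-xylene: x = 0.689, y = 0.293
Drum-2 feed = drum-1 vapor: z₂ = (0.4405, 0.2666, 0.2929).
Drum 2:
Iterate (Newton) starting at ψ₂ = 0.57:
  ψ₂ = 0.570: g = -0.0435, g' = -0.626 → ψ₂ = 0.500
  ψ₂ = 0.500: g = -0.0016, g' = -0.583 → ψ₂ = 0.498
Converged at ψ₂ = 0.498.
  ethanol: x = 0.286, y = 0.597
  n-heptane: x = 0.259, y = 0.274
  o-xylene: x = 0.455, y = 0.130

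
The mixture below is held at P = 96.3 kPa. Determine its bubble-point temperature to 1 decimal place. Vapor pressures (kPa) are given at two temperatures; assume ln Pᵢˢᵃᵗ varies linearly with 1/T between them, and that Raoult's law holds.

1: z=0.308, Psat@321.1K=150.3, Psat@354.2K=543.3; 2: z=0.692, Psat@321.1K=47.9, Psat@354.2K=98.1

Bubble-point temperature: ΣzᵢPᵢˢᵃᵗ(T) = P. Interpolate ln Pᵢˢᵃᵗ = aᵢ + bᵢ/T.
  T = 321.1 K: ΣzᵢPᵢˢᵃᵗ = 79.44 kPa
  T = 354.2 K: ΣzᵢPᵢˢᵃᵗ = 235.22 kPa
  T = 337.6 K: ΣzᵢPᵢˢᵃᵗ = 138.88 kPa
  T = 329.4 K: ΣzᵢPᵢˢᵃᵗ = 105.68 kPa
  T = 325.2 K: ΣzᵢPᵢˢᵃᵗ = 91.57 kPa
  T = 327.3 K: ΣzᵢPᵢˢᵃᵗ = 98.40 kPa
Interpolating between 325.2 K and 327.3 K gives T ≈ 326.7 K.

T = 326.7 K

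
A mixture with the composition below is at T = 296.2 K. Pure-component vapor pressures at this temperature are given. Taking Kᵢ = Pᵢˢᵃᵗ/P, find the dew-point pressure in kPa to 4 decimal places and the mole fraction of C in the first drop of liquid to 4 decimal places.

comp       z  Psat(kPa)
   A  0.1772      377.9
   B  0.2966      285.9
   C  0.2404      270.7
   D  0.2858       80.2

Pdew = 167.8418 kPa, x_C = 0.1491

At the dew point ψ → 1, so Σzᵢ/Kᵢ = 1 with Kᵢ = Pᵢˢᵃᵗ/P ⇒ 1/P = Σzᵢ/Pᵢˢᵃᵗ.
1/P = 0.1772/377.9 + 0.2966/285.9 + 0.2404/270.7 + 0.2858/80.2 = 0.0059580 ⇒ P = 167.8418 kPa
xᵢ = zᵢP/Pᵢˢᵃᵗ ⇒ x_C = 0.2404·167.8418/270.7 = 0.1491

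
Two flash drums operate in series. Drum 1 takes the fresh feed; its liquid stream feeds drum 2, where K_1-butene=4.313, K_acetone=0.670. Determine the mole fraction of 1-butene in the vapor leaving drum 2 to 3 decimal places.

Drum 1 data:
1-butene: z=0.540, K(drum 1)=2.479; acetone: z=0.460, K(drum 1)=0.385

Drum 1:
Material balance + equilibrium reduce to Σ zᵢ(Kᵢ−1)/(1+ψ₁(Kᵢ−1)) = 0.
Check two-phase: ΣzᵢKᵢ = 1.516 > 1 and Σzᵢ/Kᵢ = 1.413 > 1, so g(0) = 0.516 > 0 and g(1) = -0.413 < 0.
Binary case is linear: z₁(K₁−1)(1+ψ₁(K₂−1)) + z₂(K₂−1)(1+ψ₁(K₁−1)) = 0
⇒ ψ₁ = [z₁(K₁−1)+z₂(K₂−1)] / [−(K₁−1)(K₂−1)] = 0.5158/0.9096 = 0.567
Drum-1 compositions:
  1-butene: x = 0.294, y = 0.728
  acetone: x = 0.706, y = 0.272
Drum-2 feed = drum-1 liquid: z₂ = (0.2937, 0.7063).
Drum 2:
Let ψ₂ = V/F and solve Σ zᵢ(Kᵢ−1)/(1+ψ₂(Kᵢ−1)) = 0.
Check two-phase: ΣzᵢKᵢ = 1.740 > 1 and Σzᵢ/Kᵢ = 1.122 > 1, so g(0) = 0.740 > 0 and g(1) = -0.122 < 0.
Iterate (Newton) starting at ψ₂ = 0.62:
  ψ₂ = 0.620: g = 0.0256, g' = -0.467 → ψ₂ = 0.675
  ψ₂ = 0.675: g = 0.0009, g' = -0.435 → ψ₂ = 0.677
Converged at ψ₂ = 0.677.
  1-butene: x = 0.091, y = 0.391
  acetone: x = 0.909, y = 0.609

y_1-butene (drum 2) = 0.391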